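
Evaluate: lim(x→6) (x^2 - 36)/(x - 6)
This is a standard limit.

Factor or rationalize the expression:
  lim(x→6) (x^2 - 36)/(x - 6) = 12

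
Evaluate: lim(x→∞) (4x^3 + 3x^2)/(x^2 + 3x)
This is an ∞/∞ indeterminate form.

Apply L'Hôpital's rule: differentiate numerator and denominator separately.
  f(x) = 4·x^3 + 3·x^2   ⇒   f'(x) = 12·x^2 + 6·x
  g(x) = x^2 + 3·x   ⇒   g'(x) = 2·x + 3
  lim(x→∞) f'(x)/g'(x) = lim(x→∞) (12·x^2 + 6·x)/(2·x + 3)
  = ∞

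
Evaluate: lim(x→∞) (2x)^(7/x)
This is an exponential indeterminate form.

For exponential indeterminate forms, take the natural log:
  Let L = lim(x→∞) (2x)^(7/x)
  Then ln(L) = lim(x→∞) [exponent × ln(base)]
  Evaluate using L'Hôpital or standard limits, then exponentiate.
  L = 1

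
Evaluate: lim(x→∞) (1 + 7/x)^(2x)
This is an exponential indeterminate form.

For exponential indeterminate forms, take the natural log:
  Let L = lim(x→∞) (1 + 7/x)^(2x)
  Then ln(L) = lim(x→∞) [exponent × ln(base)]
  Evaluate using L'Hôpital or standard limits, then exponentiate.
  L = e^(14)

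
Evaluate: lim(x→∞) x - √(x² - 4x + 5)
This is an ∞-∞ indeterminate form.

Combine fractions or rationalize to convert ∞-∞ to 0/0 form:
  lim(x→∞) x - √(x² - 4x + 5) = 2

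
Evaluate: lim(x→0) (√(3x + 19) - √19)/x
This is a standard limit.

Factor or rationalize the expression:
  lim(x→0) (√(3x + 19) - √19)/x = 3·sqrt(19)/38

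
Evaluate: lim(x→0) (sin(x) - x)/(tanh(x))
This is a 0/0 indeterminate form.

Apply L'Hôpital's rule: differentiate numerator and denominator separately.
  f(x) = -x + sin(x)   ⇒   f'(x) = cos(x) - 1
  g(x) = tanh(x)   ⇒   g'(x) = 1 - tanh(x)^2
  lim(x→0) f'(x)/g'(x) = lim(x→0) (cos(x) - 1)/(1 - tanh(x)^2)
  = 0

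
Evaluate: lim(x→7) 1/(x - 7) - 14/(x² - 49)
This is an ∞-∞ indeterminate form.

Combine fractions or rationalize to convert ∞-∞ to 0/0 form:
  lim(x→7) 1/(x - 7) - 14/(x² - 49) = 1/14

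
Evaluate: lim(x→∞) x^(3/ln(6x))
This is an exponential indeterminate form.

For exponential indeterminate forms, take the natural log:
  Let L = lim(x→∞) x^(3/ln(6x))
  Then ln(L) = lim(x→∞) [exponent × ln(base)]
  Evaluate using L'Hôpital or standard limits, then exponentiate.
  L = e^(3)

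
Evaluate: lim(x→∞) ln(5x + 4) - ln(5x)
This is an ∞-∞ indeterminate form.

Combine fractions or rationalize to convert ∞-∞ to 0/0 form:
  lim(x→∞) ln(5x + 4) - ln(5x) = 0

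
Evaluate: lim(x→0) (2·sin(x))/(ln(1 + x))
This is a 0/0 indeterminate form.

Apply L'Hôpital's rule: differentiate numerator and denominator separately.
  f(x) = 2·sin(x)   ⇒   f'(x) = 2·cos(x)
  g(x) = ln(x + 1)   ⇒   g'(x) = 1/(x + 1)
  lim(x→0) f'(x)/g'(x) = lim(x→0) (2·cos(x))/(1/(x + 1))
  = 2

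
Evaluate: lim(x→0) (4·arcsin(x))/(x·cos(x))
This is a 0/0 indeterminate form.

Apply L'Hôpital's rule: differentiate numerator and denominator separately.
  f(x) = 4·asin(x)   ⇒   f'(x) = 4/sqrt(1 - x^2)
  g(x) = x·cos(x)   ⇒   g'(x) = -x·sin(x) + cos(x)
  lim(x→0) f'(x)/g'(x) = lim(x→0) (4/sqrt(1 - x^2))/(-x·sin(x) + cos(x))
  = 4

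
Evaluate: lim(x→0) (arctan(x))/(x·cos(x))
This is a 0/0 indeterminate form.

Apply L'Hôpital's rule: differentiate numerator and denominator separately.
  f(x) = atan(x)   ⇒   f'(x) = 1/(x^2 + 1)
  g(x) = x·cos(x)   ⇒   g'(x) = -x·sin(x) + cos(x)
  lim(x→0) f'(x)/g'(x) = lim(x→0) (1/(x^2 + 1))/(-x·sin(x) + cos(x))
  = 1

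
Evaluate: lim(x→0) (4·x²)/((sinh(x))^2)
This is a 0/0 indeterminate form.

Apply L'Hôpital's rule: differentiate numerator and denominator separately.
  f(x) = 4·x^2   ⇒   f'(x) = 8·x
  g(x) = sinh(x)^2   ⇒   g'(x) = 2·sinh(x)·cosh(x)
  lim(x→0) f'(x)/g'(x) = lim(x→0) (8·x)/(2·sinh(x)·cosh(x))
  = 4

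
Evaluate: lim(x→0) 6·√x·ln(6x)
This is a 0·∞ indeterminate form.

Rewrite 0·∞ as a quotient (0/0 or ∞/∞ form), then apply L'Hôpital's rule:
  lim(x→0) 6·√x·ln(6x) = 0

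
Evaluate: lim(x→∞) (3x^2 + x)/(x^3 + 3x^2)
This is an ∞/∞ indeterminate form.

Apply L'Hôpital's rule: differentiate numerator and denominator separately.
  f(x) = 3·x^2 + x   ⇒   f'(x) = 6·x + 1
  g(x) = x^3 + 3·x^2   ⇒   g'(x) = 3·x^2 + 6·x
  lim(x→∞) f'(x)/g'(x) = lim(x→∞) (6·x + 1)/(3·x^2 + 6·x)
  = 0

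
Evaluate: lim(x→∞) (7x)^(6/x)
This is an exponential indeterminate form.

For exponential indeterminate forms, take the natural log:
  Let L = lim(x→∞) (7x)^(6/x)
  Then ln(L) = lim(x→∞) [exponent × ln(base)]
  Evaluate using L'Hôpital or standard limits, then exponentiate.
  L = 1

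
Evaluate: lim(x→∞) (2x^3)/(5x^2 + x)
This is an ∞/∞ indeterminate form.

Apply L'Hôpital's rule: differentiate numerator and denominator separately.
  f(x) = 2·x^3   ⇒   f'(x) = 6·x^2
  g(x) = 5·x^2 + x   ⇒   g'(x) = 10·x + 1
  lim(x→∞) f'(x)/g'(x) = lim(x→∞) (6·x^2)/(10·x + 1)
  = ∞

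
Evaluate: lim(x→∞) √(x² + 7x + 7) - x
This is an ∞-∞ indeterminate form.

Combine fractions or rationalize to convert ∞-∞ to 0/0 form:
  lim(x→∞) √(x² + 7x + 7) - x = 7/2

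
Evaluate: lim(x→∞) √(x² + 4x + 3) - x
This is an ∞-∞ indeterminate form.

Combine fractions or rationalize to convert ∞-∞ to 0/0 form:
  lim(x→∞) √(x² + 4x + 3) - x = 2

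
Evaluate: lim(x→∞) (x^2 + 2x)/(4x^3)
This is an ∞/∞ indeterminate form.

Apply L'Hôpital's rule: differentiate numerator and denominator separately.
  f(x) = x^2 + 2·x   ⇒   f'(x) = 2·x + 2
  g(x) = 4·x^3   ⇒   g'(x) = 12·x^2
  lim(x→∞) f'(x)/g'(x) = lim(x→∞) (2·x + 2)/(12·x^2)
  = 0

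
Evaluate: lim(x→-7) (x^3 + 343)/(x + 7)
This is a standard limit.

Factor or rationalize the expression:
  lim(x→-7) (x^3 + 343)/(x + 7) = 147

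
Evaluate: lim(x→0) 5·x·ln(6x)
This is a 0·∞ indeterminate form.

Rewrite 0·∞ as a quotient (0/0 or ∞/∞ form), then apply L'Hôpital's rule:
  lim(x→0) 5·x·ln(6x) = 0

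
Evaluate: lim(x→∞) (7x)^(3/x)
This is an exponential indeterminate form.

For exponential indeterminate forms, take the natural log:
  Let L = lim(x→∞) (7x)^(3/x)
  Then ln(L) = lim(x→∞) [exponent × ln(base)]
  Evaluate using L'Hôpital or standard limits, then exponentiate.
  L = 1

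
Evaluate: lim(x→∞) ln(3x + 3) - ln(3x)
This is an ∞-∞ indeterminate form.

Combine fractions or rationalize to convert ∞-∞ to 0/0 form:
  lim(x→∞) ln(3x + 3) - ln(3x) = 0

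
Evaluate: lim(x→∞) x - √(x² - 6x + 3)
This is an ∞-∞ indeterminate form.

Combine fractions or rationalize to convert ∞-∞ to 0/0 form:
  lim(x→∞) x - √(x² - 6x + 3) = 3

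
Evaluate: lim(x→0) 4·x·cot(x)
This is a 0·∞ indeterminate form.

Rewrite 0·∞ as a quotient (0/0 or ∞/∞ form), then apply L'Hôpital's rule:
  lim(x→0) 4·x·cot(x) = 4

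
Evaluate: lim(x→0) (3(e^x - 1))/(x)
This is a 0/0 indeterminate form.

Apply L'Hôpital's rule: differentiate numerator and denominator separately.
  f(x) = 3·e^(x) - 3   ⇒   f'(x) = 3·e^(x)
  g(x) = x   ⇒   g'(x) = 1
  lim(x→0) f'(x)/g'(x) = lim(x→0) (3·e^(x))/(1)
  = 3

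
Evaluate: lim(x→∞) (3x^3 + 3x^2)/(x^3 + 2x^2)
This is an ∞/∞ indeterminate form.

Apply L'Hôpital's rule: differentiate numerator and denominator separately.
  f(x) = 3·x^3 + 3·x^2   ⇒   f'(x) = 9·x^2 + 6·x
  g(x) = x^3 + 2·x^2   ⇒   g'(x) = 3·x^2 + 4·x
  lim(x→∞) f'(x)/g'(x) = lim(x→∞) (9·x^2 + 6·x)/(3·x^2 + 4·x)
  = 3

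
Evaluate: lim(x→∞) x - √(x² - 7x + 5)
This is an ∞-∞ indeterminate form.

Combine fractions or rationalize to convert ∞-∞ to 0/0 form:
  lim(x→∞) x - √(x² - 7x + 5) = 7/2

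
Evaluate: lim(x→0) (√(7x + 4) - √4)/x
This is a standard limit.

Factor or rationalize the expression:
  lim(x→0) (√(7x + 4) - √4)/x = 7/4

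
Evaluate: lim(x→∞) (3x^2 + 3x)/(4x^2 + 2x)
This is an ∞/∞ indeterminate form.

Apply L'Hôpital's rule: differentiate numerator and denominator separately.
  f(x) = 3·x^2 + 3·x   ⇒   f'(x) = 6·x + 3
  g(x) = 4·x^2 + 2·x   ⇒   g'(x) = 8·x + 2
  lim(x→∞) f'(x)/g'(x) = lim(x→∞) (6·x + 3)/(8·x + 2)
  = 3/4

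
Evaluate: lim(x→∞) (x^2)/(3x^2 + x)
This is an ∞/∞ indeterminate form.

Apply L'Hôpital's rule: differentiate numerator and denominator separately.
  f(x) = x^2   ⇒   f'(x) = 2·x
  g(x) = 3·x^2 + x   ⇒   g'(x) = 6·x + 1
  lim(x→∞) f'(x)/g'(x) = lim(x→∞) (2·x)/(6·x + 1)
  = 1/3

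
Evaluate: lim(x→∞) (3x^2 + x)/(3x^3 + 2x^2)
This is an ∞/∞ indeterminate form.

Apply L'Hôpital's rule: differentiate numerator and denominator separately.
  f(x) = 3·x^2 + x   ⇒   f'(x) = 6·x + 1
  g(x) = 3·x^3 + 2·x^2   ⇒   g'(x) = 9·x^2 + 4·x
  lim(x→∞) f'(x)/g'(x) = lim(x→∞) (6·x + 1)/(9·x^2 + 4·x)
  = 0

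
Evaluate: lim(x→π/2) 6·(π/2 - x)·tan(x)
This is a 0·∞ indeterminate form.

Rewrite 0·∞ as a quotient (0/0 or ∞/∞ form), then apply L'Hôpital's rule:
  lim(x→π/2) 6·(π/2 - x)·tan(x) = 6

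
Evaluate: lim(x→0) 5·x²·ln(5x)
This is a 0·∞ indeterminate form.

Rewrite 0·∞ as a quotient (0/0 or ∞/∞ form), then apply L'Hôpital's rule:
  lim(x→0) 5·x²·ln(5x) = 0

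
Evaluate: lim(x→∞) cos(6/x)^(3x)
This is an exponential indeterminate form.

For exponential indeterminate forms, take the natural log:
  Let L = lim(x→∞) cos(6/x)^(3x)
  Then ln(L) = lim(x→∞) [exponent × ln(base)]
  Evaluate using L'Hôpital or standard limits, then exponentiate.
  L = 1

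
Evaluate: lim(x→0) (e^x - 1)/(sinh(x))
This is a 0/0 indeterminate form.

Apply L'Hôpital's rule: differentiate numerator and denominator separately.
  f(x) = e^(x) - 1   ⇒   f'(x) = e^(x)
  g(x) = sinh(x)   ⇒   g'(x) = cosh(x)
  lim(x→0) f'(x)/g'(x) = lim(x→0) (e^(x))/(cosh(x))
  = 1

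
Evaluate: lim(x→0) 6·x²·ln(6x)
This is a 0·∞ indeterminate form.

Rewrite 0·∞ as a quotient (0/0 or ∞/∞ form), then apply L'Hôpital's rule:
  lim(x→0) 6·x²·ln(6x) = 0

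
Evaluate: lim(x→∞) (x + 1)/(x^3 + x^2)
This is an ∞/∞ indeterminate form.

Apply L'Hôpital's rule: differentiate numerator and denominator separately.
  f(x) = x + 1   ⇒   f'(x) = 1
  g(x) = x^3 + x^2   ⇒   g'(x) = 3·x^2 + 2·x
  lim(x→∞) f'(x)/g'(x) = lim(x→∞) (1)/(3·x^2 + 2·x)
  = 0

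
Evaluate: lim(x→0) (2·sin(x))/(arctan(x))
This is a 0/0 indeterminate form.

Apply L'Hôpital's rule: differentiate numerator and denominator separately.
  f(x) = 2·sin(x)   ⇒   f'(x) = 2·cos(x)
  g(x) = atan(x)   ⇒   g'(x) = 1/(x^2 + 1)
  lim(x→0) f'(x)/g'(x) = lim(x→0) (2·cos(x))/(1/(x^2 + 1))
  = 2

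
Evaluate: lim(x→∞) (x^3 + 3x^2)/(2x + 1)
This is an ∞/∞ indeterminate form.

Apply L'Hôpital's rule: differentiate numerator and denominator separately.
  f(x) = x^3 + 3·x^2   ⇒   f'(x) = 3·x^2 + 6·x
  g(x) = 2·x + 1   ⇒   g'(x) = 2
  lim(x→∞) f'(x)/g'(x) = lim(x→∞) (3·x^2 + 6·x)/(2)
  = ∞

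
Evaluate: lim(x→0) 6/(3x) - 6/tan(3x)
This is an ∞-∞ indeterminate form.

Combine fractions or rationalize to convert ∞-∞ to 0/0 form:
  lim(x→0) 6/(3x) - 6/tan(3x) = 0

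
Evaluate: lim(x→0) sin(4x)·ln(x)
This is a 0·∞ indeterminate form.

Rewrite 0·∞ as a quotient (0/0 or ∞/∞ form), then apply L'Hôpital's rule:
  lim(x→0) sin(4x)·ln(x) = 0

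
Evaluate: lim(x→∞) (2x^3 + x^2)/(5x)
This is an ∞/∞ indeterminate form.

Apply L'Hôpital's rule: differentiate numerator and denominator separately.
  f(x) = 2·x^3 + x^2   ⇒   f'(x) = 6·x^2 + 2·x
  g(x) = 5·x   ⇒   g'(x) = 5
  lim(x→∞) f'(x)/g'(x) = lim(x→∞) (6·x^2 + 2·x)/(5)
  = ∞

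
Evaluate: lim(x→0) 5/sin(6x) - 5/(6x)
This is an ∞-∞ indeterminate form.

Combine fractions or rationalize to convert ∞-∞ to 0/0 form:
  lim(x→0) 5/sin(6x) - 5/(6x) = 0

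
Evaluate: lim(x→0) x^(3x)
This is an exponential indeterminate form.

For exponential indeterminate forms, take the natural log:
  Let L = lim(x→0) x^(3x)
  Then ln(L) = lim(x→0) [exponent × ln(base)]
  Evaluate using L'Hôpital or standard limits, then exponentiate.
  L = 1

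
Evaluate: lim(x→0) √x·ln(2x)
This is a 0·∞ indeterminate form.

Rewrite 0·∞ as a quotient (0/0 or ∞/∞ form), then apply L'Hôpital's rule:
  lim(x→0) √x·ln(2x) = 0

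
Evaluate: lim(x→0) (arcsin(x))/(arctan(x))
This is a 0/0 indeterminate form.

Apply L'Hôpital's rule: differentiate numerator and denominator separately.
  f(x) = asin(x)   ⇒   f'(x) = 1/sqrt(1 - x^2)
  g(x) = atan(x)   ⇒   g'(x) = 1/(x^2 + 1)
  lim(x→0) f'(x)/g'(x) = lim(x→0) (1/sqrt(1 - x^2))/(1/(x^2 + 1))
  = 1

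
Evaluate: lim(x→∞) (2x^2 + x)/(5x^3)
This is an ∞/∞ indeterminate form.

Apply L'Hôpital's rule: differentiate numerator and denominator separately.
  f(x) = 2·x^2 + x   ⇒   f'(x) = 4·x + 1
  g(x) = 5·x^3   ⇒   g'(x) = 15·x^2
  lim(x→∞) f'(x)/g'(x) = lim(x→∞) (4·x + 1)/(15·x^2)
  = 0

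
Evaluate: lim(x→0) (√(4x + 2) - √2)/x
This is a standard limit.

Factor or rationalize the expression:
  lim(x→0) (√(4x + 2) - √2)/x = sqrt(2)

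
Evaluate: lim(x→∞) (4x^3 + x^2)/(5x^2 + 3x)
This is an ∞/∞ indeterminate form.

Apply L'Hôpital's rule: differentiate numerator and denominator separately.
  f(x) = 4·x^3 + x^2   ⇒   f'(x) = 12·x^2 + 2·x
  g(x) = 5·x^2 + 3·x   ⇒   g'(x) = 10·x + 3
  lim(x→∞) f'(x)/g'(x) = lim(x→∞) (12·x^2 + 2·x)/(10·x + 3)
  = ∞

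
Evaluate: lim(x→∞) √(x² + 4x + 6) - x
This is an ∞-∞ indeterminate form.

Combine fractions or rationalize to convert ∞-∞ to 0/0 form:
  lim(x→∞) √(x² + 4x + 6) - x = 2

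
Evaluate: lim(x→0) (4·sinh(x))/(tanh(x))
This is a 0/0 indeterminate form.

Apply L'Hôpital's rule: differentiate numerator and denominator separately.
  f(x) = 4·sinh(x)   ⇒   f'(x) = 4·cosh(x)
  g(x) = tanh(x)   ⇒   g'(x) = 1 - tanh(x)^2
  lim(x→0) f'(x)/g'(x) = lim(x→0) (4·cosh(x))/(1 - tanh(x)^2)
  = 4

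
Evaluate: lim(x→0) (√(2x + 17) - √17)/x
This is a standard limit.

Factor or rationalize the expression:
  lim(x→0) (√(2x + 17) - √17)/x = sqrt(17)/17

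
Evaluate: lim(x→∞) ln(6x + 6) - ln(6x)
This is an ∞-∞ indeterminate form.

Combine fractions or rationalize to convert ∞-∞ to 0/0 form:
  lim(x→∞) ln(6x + 6) - ln(6x) = 0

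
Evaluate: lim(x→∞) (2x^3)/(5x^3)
This is an ∞/∞ indeterminate form.

Apply L'Hôpital's rule: differentiate numerator and denominator separately.
  f(x) = 2·x^3   ⇒   f'(x) = 6·x^2
  g(x) = 5·x^3   ⇒   g'(x) = 15·x^2
  lim(x→∞) f'(x)/g'(x) = lim(x→∞) (6·x^2)/(15·x^2)
  = 2/5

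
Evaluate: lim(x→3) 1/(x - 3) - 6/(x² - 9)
This is an ∞-∞ indeterminate form.

Combine fractions or rationalize to convert ∞-∞ to 0/0 form:
  lim(x→3) 1/(x - 3) - 6/(x² - 9) = 1/6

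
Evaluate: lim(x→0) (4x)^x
This is an exponential indeterminate form.

For exponential indeterminate forms, take the natural log:
  Let L = lim(x→0) (4x)^x
  Then ln(L) = lim(x→0) [exponent × ln(base)]
  Evaluate using L'Hôpital or standard limits, then exponentiate.
  L = 1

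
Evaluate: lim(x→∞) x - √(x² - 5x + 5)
This is an ∞-∞ indeterminate form.

Combine fractions or rationalize to convert ∞-∞ to 0/0 form:
  lim(x→∞) x - √(x² - 5x + 5) = 5/2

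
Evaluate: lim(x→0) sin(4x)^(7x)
This is an exponential indeterminate form.

For exponential indeterminate forms, take the natural log:
  Let L = lim(x→0) sin(4x)^(7x)
  Then ln(L) = lim(x→0) [exponent × ln(base)]
  Evaluate using L'Hôpital or standard limits, then exponentiate.
  L = 1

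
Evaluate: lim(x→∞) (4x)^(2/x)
This is an exponential indeterminate form.

For exponential indeterminate forms, take the natural log:
  Let L = lim(x→∞) (4x)^(2/x)
  Then ln(L) = lim(x→∞) [exponent × ln(base)]
  Evaluate using L'Hôpital or standard limits, then exponentiate.
  L = 1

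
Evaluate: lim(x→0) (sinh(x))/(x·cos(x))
This is a 0/0 indeterminate form.

Apply L'Hôpital's rule: differentiate numerator and denominator separately.
  f(x) = sinh(x)   ⇒   f'(x) = cosh(x)
  g(x) = x·cos(x)   ⇒   g'(x) = -x·sin(x) + cos(x)
  lim(x→0) f'(x)/g'(x) = lim(x→0) (cosh(x))/(-x·sin(x) + cos(x))
  = 1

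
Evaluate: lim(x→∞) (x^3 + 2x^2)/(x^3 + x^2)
This is an ∞/∞ indeterminate form.

Apply L'Hôpital's rule: differentiate numerator and denominator separately.
  f(x) = x^3 + 2·x^2   ⇒   f'(x) = 3·x^2 + 4·x
  g(x) = x^3 + x^2   ⇒   g'(x) = 3·x^2 + 2·x
  lim(x→∞) f'(x)/g'(x) = lim(x→∞) (3·x^2 + 4·x)/(3·x^2 + 2·x)
  = 1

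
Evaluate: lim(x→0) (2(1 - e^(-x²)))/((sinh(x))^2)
This is a 0/0 indeterminate form.

Apply L'Hôpital's rule: differentiate numerator and denominator separately.
  f(x) = 2 - 2·e^(-x^2)   ⇒   f'(x) = 4·x·e^(-x^2)
  g(x) = sinh(x)^2   ⇒   g'(x) = 2·sinh(x)·cosh(x)
  lim(x→0) f'(x)/g'(x) = lim(x→0) (4·x·e^(-x^2))/(2·sinh(x)·cosh(x))
  = 2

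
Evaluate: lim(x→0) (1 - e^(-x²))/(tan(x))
This is a 0/0 indeterminate form.

Apply L'Hôpital's rule: differentiate numerator and denominator separately.
  f(x) = 1 - e^(-x^2)   ⇒   f'(x) = 2·x·e^(-x^2)
  g(x) = tan(x)   ⇒   g'(x) = tan(x)^2 + 1
  lim(x→0) f'(x)/g'(x) = lim(x→0) (2·x·e^(-x^2))/(tan(x)^2 + 1)
  = 0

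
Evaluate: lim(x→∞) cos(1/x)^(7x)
This is an exponential indeterminate form.

For exponential indeterminate forms, take the natural log:
  Let L = lim(x→∞) cos(1/x)^(7x)
  Then ln(L) = lim(x→∞) [exponent × ln(base)]
  Evaluate using L'Hôpital or standard limits, then exponentiate.
  L = 1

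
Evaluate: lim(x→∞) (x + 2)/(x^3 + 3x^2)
This is an ∞/∞ indeterminate form.

Apply L'Hôpital's rule: differentiate numerator and denominator separately.
  f(x) = x + 2   ⇒   f'(x) = 1
  g(x) = x^3 + 3·x^2   ⇒   g'(x) = 3·x^2 + 6·x
  lim(x→∞) f'(x)/g'(x) = lim(x→∞) (1)/(3·x^2 + 6·x)
  = 0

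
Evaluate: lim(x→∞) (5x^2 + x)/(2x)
This is an ∞/∞ indeterminate form.

Apply L'Hôpital's rule: differentiate numerator and denominator separately.
  f(x) = 5·x^2 + x   ⇒   f'(x) = 10·x + 1
  g(x) = 2·x   ⇒   g'(x) = 2
  lim(x→∞) f'(x)/g'(x) = lim(x→∞) (10·x + 1)/(2)
  = ∞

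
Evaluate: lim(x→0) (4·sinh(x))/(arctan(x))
This is a 0/0 indeterminate form.

Apply L'Hôpital's rule: differentiate numerator and denominator separately.
  f(x) = 4·sinh(x)   ⇒   f'(x) = 4·cosh(x)
  g(x) = atan(x)   ⇒   g'(x) = 1/(x^2 + 1)
  lim(x→0) f'(x)/g'(x) = lim(x→0) (4·cosh(x))/(1/(x^2 + 1))
  = 4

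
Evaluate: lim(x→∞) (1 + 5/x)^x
This is an exponential indeterminate form.

For exponential indeterminate forms, take the natural log:
  Let L = lim(x→∞) (1 + 5/x)^x
  Then ln(L) = lim(x→∞) [exponent × ln(base)]
  Evaluate using L'Hôpital or standard limits, then exponentiate.
  L = e^(5)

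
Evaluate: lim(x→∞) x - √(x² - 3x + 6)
This is an ∞-∞ indeterminate form.

Combine fractions or rationalize to convert ∞-∞ to 0/0 form:
  lim(x→∞) x - √(x² - 3x + 6) = 3/2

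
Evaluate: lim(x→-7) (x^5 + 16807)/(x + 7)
This is a standard limit.

Factor or rationalize the expression:
  lim(x→-7) (x^5 + 16807)/(x + 7) = 12005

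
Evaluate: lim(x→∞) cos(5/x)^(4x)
This is an exponential indeterminate form.

For exponential indeterminate forms, take the natural log:
  Let L = lim(x→∞) cos(5/x)^(4x)
  Then ln(L) = lim(x→∞) [exponent × ln(base)]
  Evaluate using L'Hôpital or standard limits, then exponentiate.
  L = 1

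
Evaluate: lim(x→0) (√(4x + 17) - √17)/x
This is a standard limit.

Factor or rationalize the expression:
  lim(x→0) (√(4x + 17) - √17)/x = 2·sqrt(17)/17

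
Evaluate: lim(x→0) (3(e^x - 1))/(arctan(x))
This is a 0/0 indeterminate form.

Apply L'Hôpital's rule: differentiate numerator and denominator separately.
  f(x) = 3·e^(x) - 3   ⇒   f'(x) = 3·e^(x)
  g(x) = atan(x)   ⇒   g'(x) = 1/(x^2 + 1)
  lim(x→0) f'(x)/g'(x) = lim(x→0) (3·e^(x))/(1/(x^2 + 1))
  = 3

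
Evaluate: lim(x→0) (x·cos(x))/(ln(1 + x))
This is a 0/0 indeterminate form.

Apply L'Hôpital's rule: differentiate numerator and denominator separately.
  f(x) = x·cos(x)   ⇒   f'(x) = -x·sin(x) + cos(x)
  g(x) = ln(x + 1)   ⇒   g'(x) = 1/(x + 1)
  lim(x→0) f'(x)/g'(x) = lim(x→0) (-x·sin(x) + cos(x))/(1/(x + 1))
  = 1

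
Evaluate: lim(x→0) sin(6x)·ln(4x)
This is a 0·∞ indeterminate form.

Rewrite 0·∞ as a quotient (0/0 or ∞/∞ form), then apply L'Hôpital's rule:
  lim(x→0) sin(6x)·ln(4x) = 0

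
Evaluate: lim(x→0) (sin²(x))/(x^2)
This is a 0/0 indeterminate form.

Apply L'Hôpital's rule: differentiate numerator and denominator separately.
  f(x) = sin(x)^2   ⇒   f'(x) = 2·sin(x)·cos(x)
  g(x) = x^2   ⇒   g'(x) = 2·x
  lim(x→0) f'(x)/g'(x) = lim(x→0) (2·sin(x)·cos(x))/(2·x)
  = 1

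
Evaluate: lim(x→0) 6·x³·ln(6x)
This is a 0·∞ indeterminate form.

Rewrite 0·∞ as a quotient (0/0 or ∞/∞ form), then apply L'Hôpital's rule:
  lim(x→0) 6·x³·ln(6x) = 0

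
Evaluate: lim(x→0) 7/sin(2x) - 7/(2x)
This is an ∞-∞ indeterminate form.

Combine fractions or rationalize to convert ∞-∞ to 0/0 form:
  lim(x→0) 7/sin(2x) - 7/(2x) = 0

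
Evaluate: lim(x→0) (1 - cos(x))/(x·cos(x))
This is a 0/0 indeterminate form.

Apply L'Hôpital's rule: differentiate numerator and denominator separately.
  f(x) = 1 - cos(x)   ⇒   f'(x) = sin(x)
  g(x) = x·cos(x)   ⇒   g'(x) = -x·sin(x) + cos(x)
  lim(x→0) f'(x)/g'(x) = lim(x→0) (sin(x))/(-x·sin(x) + cos(x))
  = 0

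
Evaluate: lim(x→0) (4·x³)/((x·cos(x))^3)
This is a 0/0 indeterminate form.

Apply L'Hôpital's rule: differentiate numerator and denominator separately.
  f(x) = 4·x^3   ⇒   f'(x) = 12·x^2
  g(x) = x^3·cos(x)^3   ⇒   g'(x) = -3·x^3·sin(x)·cos(x)^2 + 3·x^2·cos(x)^3
  lim(x→0) f'(x)/g'(x) = lim(x→0) (12·x^2)/(-3·x^3·sin(x)·cos(x)^2 + 3·x^2·cos(x)^3)
  = 4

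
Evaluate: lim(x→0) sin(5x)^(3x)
This is an exponential indeterminate form.

For exponential indeterminate forms, take the natural log:
  Let L = lim(x→0) sin(5x)^(3x)
  Then ln(L) = lim(x→0) [exponent × ln(base)]
  Evaluate using L'Hôpital or standard limits, then exponentiate.
  L = 1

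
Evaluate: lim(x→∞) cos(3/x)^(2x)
This is an exponential indeterminate form.

For exponential indeterminate forms, take the natural log:
  Let L = lim(x→∞) cos(3/x)^(2x)
  Then ln(L) = lim(x→∞) [exponent × ln(base)]
  Evaluate using L'Hôpital or standard limits, then exponentiate.
  L = 1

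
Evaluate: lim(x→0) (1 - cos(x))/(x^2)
This is a 0/0 indeterminate form.

Apply L'Hôpital's rule: differentiate numerator and denominator separately.
  f(x) = 1 - cos(x)   ⇒   f'(x) = sin(x)
  g(x) = x^2   ⇒   g'(x) = 2·x
  lim(x→0) f'(x)/g'(x) = lim(x→0) (sin(x))/(2·x)
  = 1/2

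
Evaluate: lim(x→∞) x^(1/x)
This is an exponential indeterminate form.

For exponential indeterminate forms, take the natural log:
  Let L = lim(x→∞) x^(1/x)
  Then ln(L) = lim(x→∞) [exponent × ln(base)]
  Evaluate using L'Hôpital or standard limits, then exponentiate.
  L = 1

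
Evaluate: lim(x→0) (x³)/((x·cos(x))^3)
This is a 0/0 indeterminate form.

Apply L'Hôpital's rule: differentiate numerator and denominator separately.
  f(x) = x^3   ⇒   f'(x) = 3·x^2
  g(x) = x^3·cos(x)^3   ⇒   g'(x) = -3·x^3·sin(x)·cos(x)^2 + 3·x^2·cos(x)^3
  lim(x→0) f'(x)/g'(x) = lim(x→0) (3·x^2)/(-3·x^3·sin(x)·cos(x)^2 + 3·x^2·cos(x)^3)
  = 1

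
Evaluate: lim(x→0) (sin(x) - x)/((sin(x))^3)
This is a 0/0 indeterminate form.

Apply L'Hôpital's rule: differentiate numerator and denominator separately.
  f(x) = -x + sin(x)   ⇒   f'(x) = cos(x) - 1
  g(x) = sin(x)^3   ⇒   g'(x) = 3·sin(x)^2·cos(x)
  lim(x→0) f'(x)/g'(x) = lim(x→0) (cos(x) - 1)/(3·sin(x)^2·cos(x))
  = -1/6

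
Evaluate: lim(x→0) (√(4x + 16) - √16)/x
This is a standard limit.

Factor or rationalize the expression:
  lim(x→0) (√(4x + 16) - √16)/x = 1/2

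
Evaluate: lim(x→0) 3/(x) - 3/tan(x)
This is an ∞-∞ indeterminate form.

Combine fractions or rationalize to convert ∞-∞ to 0/0 form:
  lim(x→0) 3/(x) - 3/tan(x) = 0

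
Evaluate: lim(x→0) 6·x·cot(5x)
This is a 0·∞ indeterminate form.

Rewrite 0·∞ as a quotient (0/0 or ∞/∞ form), then apply L'Hôpital's rule:
  lim(x→0) 6·x·cot(5x) = 6/5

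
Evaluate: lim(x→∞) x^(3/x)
This is an exponential indeterminate form.

For exponential indeterminate forms, take the natural log:
  Let L = lim(x→∞) x^(3/x)
  Then ln(L) = lim(x→∞) [exponent × ln(base)]
  Evaluate using L'Hôpital or standard limits, then exponentiate.
  L = 1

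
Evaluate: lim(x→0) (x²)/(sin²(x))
This is a 0/0 indeterminate form.

Apply L'Hôpital's rule: differentiate numerator and denominator separately.
  f(x) = x^2   ⇒   f'(x) = 2·x
  g(x) = sin(x)^2   ⇒   g'(x) = 2·sin(x)·cos(x)
  lim(x→0) f'(x)/g'(x) = lim(x→0) (2·x)/(2·sin(x)·cos(x))
  = 1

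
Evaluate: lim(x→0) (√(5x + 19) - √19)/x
This is a standard limit.

Factor or rationalize the expression:
  lim(x→0) (√(5x + 19) - √19)/x = 5·sqrt(19)/38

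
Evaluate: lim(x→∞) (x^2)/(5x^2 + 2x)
This is an ∞/∞ indeterminate form.

Apply L'Hôpital's rule: differentiate numerator and denominator separately.
  f(x) = x^2   ⇒   f'(x) = 2·x
  g(x) = 5·x^2 + 2·x   ⇒   g'(x) = 10·x + 2
  lim(x→∞) f'(x)/g'(x) = lim(x→∞) (2·x)/(10·x + 2)
  = 1/5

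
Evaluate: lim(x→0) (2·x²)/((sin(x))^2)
This is a 0/0 indeterminate form.

Apply L'Hôpital's rule: differentiate numerator and denominator separately.
  f(x) = 2·x^2   ⇒   f'(x) = 4·x
  g(x) = sin(x)^2   ⇒   g'(x) = 2·sin(x)·cos(x)
  lim(x→0) f'(x)/g'(x) = lim(x→0) (4·x)/(2·sin(x)·cos(x))
  = 2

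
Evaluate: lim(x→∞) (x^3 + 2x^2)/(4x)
This is an ∞/∞ indeterminate form.

Apply L'Hôpital's rule: differentiate numerator and denominator separately.
  f(x) = x^3 + 2·x^2   ⇒   f'(x) = 3·x^2 + 4·x
  g(x) = 4·x   ⇒   g'(x) = 4
  lim(x→∞) f'(x)/g'(x) = lim(x→∞) (3·x^2 + 4·x)/(4)
  = ∞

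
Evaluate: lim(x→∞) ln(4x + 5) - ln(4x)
This is an ∞-∞ indeterminate form.

Combine fractions or rationalize to convert ∞-∞ to 0/0 form:
  lim(x→∞) ln(4x + 5) - ln(4x) = 0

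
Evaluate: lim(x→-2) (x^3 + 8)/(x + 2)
This is a standard limit.

Factor or rationalize the expression:
  lim(x→-2) (x^3 + 8)/(x + 2) = 12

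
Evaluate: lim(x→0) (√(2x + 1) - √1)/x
This is a standard limit.

Factor or rationalize the expression:
  lim(x→0) (√(2x + 1) - √1)/x = 1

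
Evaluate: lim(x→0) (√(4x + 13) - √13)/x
This is a standard limit.

Factor or rationalize the expression:
  lim(x→0) (√(4x + 13) - √13)/x = 2·sqrt(13)/13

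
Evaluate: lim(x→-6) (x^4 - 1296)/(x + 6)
This is a standard limit.

Factor or rationalize the expression:
  lim(x→-6) (x^4 - 1296)/(x + 6) = -864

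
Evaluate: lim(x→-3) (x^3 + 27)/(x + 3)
This is a standard limit.

Factor or rationalize the expression:
  lim(x→-3) (x^3 + 27)/(x + 3) = 27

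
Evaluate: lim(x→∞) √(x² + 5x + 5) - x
This is an ∞-∞ indeterminate form.

Combine fractions or rationalize to convert ∞-∞ to 0/0 form:
  lim(x→∞) √(x² + 5x + 5) - x = 5/2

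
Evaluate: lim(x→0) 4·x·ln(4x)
This is a 0·∞ indeterminate form.

Rewrite 0·∞ as a quotient (0/0 or ∞/∞ form), then apply L'Hôpital's rule:
  lim(x→0) 4·x·ln(4x) = 0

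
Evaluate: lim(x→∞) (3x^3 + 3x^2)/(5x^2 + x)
This is an ∞/∞ indeterminate form.

Apply L'Hôpital's rule: differentiate numerator and denominator separately.
  f(x) = 3·x^3 + 3·x^2   ⇒   f'(x) = 9·x^2 + 6·x
  g(x) = 5·x^2 + x   ⇒   g'(x) = 10·x + 1
  lim(x→∞) f'(x)/g'(x) = lim(x→∞) (9·x^2 + 6·x)/(10·x + 1)
  = ∞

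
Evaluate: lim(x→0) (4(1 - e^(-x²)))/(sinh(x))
This is a 0/0 indeterminate form.

Apply L'Hôpital's rule: differentiate numerator and denominator separately.
  f(x) = 4 - 4·e^(-x^2)   ⇒   f'(x) = 8·x·e^(-x^2)
  g(x) = sinh(x)   ⇒   g'(x) = cosh(x)
  lim(x→0) f'(x)/g'(x) = lim(x→0) (8·x·e^(-x^2))/(cosh(x))
  = 0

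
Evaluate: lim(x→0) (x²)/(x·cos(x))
This is a 0/0 indeterminate form.

Apply L'Hôpital's rule: differentiate numerator and denominator separately.
  f(x) = x^2   ⇒   f'(x) = 2·x
  g(x) = x·cos(x)   ⇒   g'(x) = -x·sin(x) + cos(x)
  lim(x→0) f'(x)/g'(x) = lim(x→0) (2·x)/(-x·sin(x) + cos(x))
  = 0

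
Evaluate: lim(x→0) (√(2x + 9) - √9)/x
This is a standard limit.

Factor or rationalize the expression:
  lim(x→0) (√(2x + 9) - √9)/x = 1/3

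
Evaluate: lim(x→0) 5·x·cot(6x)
This is a 0·∞ indeterminate form.

Rewrite 0·∞ as a quotient (0/0 or ∞/∞ form), then apply L'Hôpital's rule:
  lim(x→0) 5·x·cot(6x) = 5/6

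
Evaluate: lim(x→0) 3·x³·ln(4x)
This is a 0·∞ indeterminate form.

Rewrite 0·∞ as a quotient (0/0 or ∞/∞ form), then apply L'Hôpital's rule:
  lim(x→0) 3·x³·ln(4x) = 0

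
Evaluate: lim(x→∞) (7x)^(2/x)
This is an exponential indeterminate form.

For exponential indeterminate forms, take the natural log:
  Let L = lim(x→∞) (7x)^(2/x)
  Then ln(L) = lim(x→∞) [exponent × ln(base)]
  Evaluate using L'Hôpital or standard limits, then exponentiate.
  L = 1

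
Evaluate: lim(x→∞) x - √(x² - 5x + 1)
This is an ∞-∞ indeterminate form.

Combine fractions or rationalize to convert ∞-∞ to 0/0 form:
  lim(x→∞) x - √(x² - 5x + 1) = 5/2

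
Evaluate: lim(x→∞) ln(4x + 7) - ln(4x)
This is an ∞-∞ indeterminate form.

Combine fractions or rationalize to convert ∞-∞ to 0/0 form:
  lim(x→∞) ln(4x + 7) - ln(4x) = 0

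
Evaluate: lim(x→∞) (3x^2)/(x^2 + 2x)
This is an ∞/∞ indeterminate form.

Apply L'Hôpital's rule: differentiate numerator and denominator separately.
  f(x) = 3·x^2   ⇒   f'(x) = 6·x
  g(x) = x^2 + 2·x   ⇒   g'(x) = 2·x + 2
  lim(x→∞) f'(x)/g'(x) = lim(x→∞) (6·x)/(2·x + 2)
  = 3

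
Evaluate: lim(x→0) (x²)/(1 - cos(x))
This is a 0/0 indeterminate form.

Apply L'Hôpital's rule: differentiate numerator and denominator separately.
  f(x) = x^2   ⇒   f'(x) = 2·x
  g(x) = 1 - cos(x)   ⇒   g'(x) = sin(x)
  lim(x→0) f'(x)/g'(x) = lim(x→0) (2·x)/(sin(x))
  = 2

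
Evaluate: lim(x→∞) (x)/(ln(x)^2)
This is an ∞/∞ indeterminate form.

Apply L'Hôpital's rule: differentiate numerator and denominator separately.
  f(x) = x   ⇒   f'(x) = 1
  g(x) = ln(x)^2   ⇒   g'(x) = 2·ln(x)/x
  lim(x→∞) f'(x)/g'(x) = lim(x→∞) (1)/(2·ln(x)/x)
  = ∞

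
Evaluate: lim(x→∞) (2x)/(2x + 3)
This is an ∞/∞ indeterminate form.

Apply L'Hôpital's rule: differentiate numerator and denominator separately.
  f(x) = 2·x   ⇒   f'(x) = 2
  g(x) = 2·x + 3   ⇒   g'(x) = 2
  lim(x→∞) f'(x)/g'(x) = lim(x→∞) (2)/(2)
  = 1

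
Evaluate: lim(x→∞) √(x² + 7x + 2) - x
This is an ∞-∞ indeterminate form.

Combine fractions or rationalize to convert ∞-∞ to 0/0 form:
  lim(x→∞) √(x² + 7x + 2) - x = 7/2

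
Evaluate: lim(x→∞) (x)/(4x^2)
This is an ∞/∞ indeterminate form.

Apply L'Hôpital's rule: differentiate numerator and denominator separately.
  f(x) = x   ⇒   f'(x) = 1
  g(x) = 4·x^2   ⇒   g'(x) = 8·x
  lim(x→∞) f'(x)/g'(x) = lim(x→∞) (1)/(8·x)
  = 0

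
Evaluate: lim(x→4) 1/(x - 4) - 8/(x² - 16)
This is an ∞-∞ indeterminate form.

Combine fractions or rationalize to convert ∞-∞ to 0/0 form:
  lim(x→4) 1/(x - 4) - 8/(x² - 16) = 1/8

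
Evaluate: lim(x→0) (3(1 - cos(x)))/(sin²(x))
This is a 0/0 indeterminate form.

Apply L'Hôpital's rule: differentiate numerator and denominator separately.
  f(x) = 3 - 3·cos(x)   ⇒   f'(x) = 3·sin(x)
  g(x) = sin(x)^2   ⇒   g'(x) = 2·sin(x)·cos(x)
  lim(x→0) f'(x)/g'(x) = lim(x→0) (3·sin(x))/(2·sin(x)·cos(x))
  = 3/2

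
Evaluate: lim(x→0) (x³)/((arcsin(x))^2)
This is a 0/0 indeterminate form.

Apply L'Hôpital's rule: differentiate numerator and denominator separately.
  f(x) = x^3   ⇒   f'(x) = 3·x^2
  g(x) = asin(x)^2   ⇒   g'(x) = 2·asin(x)/sqrt(1 - x^2)
  lim(x→0) f'(x)/g'(x) = lim(x→0) (3·x^2)/(2·asin(x)/sqrt(1 - x^2))
  = 0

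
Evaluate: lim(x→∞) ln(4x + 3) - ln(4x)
This is an ∞-∞ indeterminate form.

Combine fractions or rationalize to convert ∞-∞ to 0/0 form:
  lim(x→∞) ln(4x + 3) - ln(4x) = 0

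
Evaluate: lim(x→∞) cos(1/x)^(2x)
This is an exponential indeterminate form.

For exponential indeterminate forms, take the natural log:
  Let L = lim(x→∞) cos(1/x)^(2x)
  Then ln(L) = lim(x→∞) [exponent × ln(base)]
  Evaluate using L'Hôpital or standard limits, then exponentiate.
  L = 1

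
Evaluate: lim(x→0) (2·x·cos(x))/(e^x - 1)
This is a 0/0 indeterminate form.

Apply L'Hôpital's rule: differentiate numerator and denominator separately.
  f(x) = 2·x·cos(x)   ⇒   f'(x) = -2·x·sin(x) + 2·cos(x)
  g(x) = e^(x) - 1   ⇒   g'(x) = e^(x)
  lim(x→0) f'(x)/g'(x) = lim(x→0) (-2·x·sin(x) + 2·cos(x))/(e^(x))
  = 2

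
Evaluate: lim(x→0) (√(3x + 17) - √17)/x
This is a standard limit.

Factor or rationalize the expression:
  lim(x→0) (√(3x + 17) - √17)/x = 3·sqrt(17)/34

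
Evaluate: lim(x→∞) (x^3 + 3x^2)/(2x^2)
This is an ∞/∞ indeterminate form.

Apply L'Hôpital's rule: differentiate numerator and denominator separately.
  f(x) = x^3 + 3·x^2   ⇒   f'(x) = 3·x^2 + 6·x
  g(x) = 2·x^2   ⇒   g'(x) = 4·x
  lim(x→∞) f'(x)/g'(x) = lim(x→∞) (3·x^2 + 6·x)/(4·x)
  = ∞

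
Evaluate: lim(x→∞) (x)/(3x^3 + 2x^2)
This is an ∞/∞ indeterminate form.

Apply L'Hôpital's rule: differentiate numerator and denominator separately.
  f(x) = x   ⇒   f'(x) = 1
  g(x) = 3·x^3 + 2·x^2   ⇒   g'(x) = 9·x^2 + 4·x
  lim(x→∞) f'(x)/g'(x) = lim(x→∞) (1)/(9·x^2 + 4·x)
  = 0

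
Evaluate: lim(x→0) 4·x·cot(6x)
This is a 0·∞ indeterminate form.

Rewrite 0·∞ as a quotient (0/0 or ∞/∞ form), then apply L'Hôpital's rule:
  lim(x→0) 4·x·cot(6x) = 2/3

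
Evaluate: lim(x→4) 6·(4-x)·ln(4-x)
This is a 0·∞ indeterminate form.

Rewrite 0·∞ as a quotient (0/0 or ∞/∞ form), then apply L'Hôpital's rule:
  lim(x→4) 6·(4-x)·ln(4-x) = 0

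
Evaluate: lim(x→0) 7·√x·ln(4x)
This is a 0·∞ indeterminate form.

Rewrite 0·∞ as a quotient (0/0 or ∞/∞ form), then apply L'Hôpital's rule:
  lim(x→0) 7·√x·ln(4x) = 0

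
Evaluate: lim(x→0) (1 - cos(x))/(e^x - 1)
This is a 0/0 indeterminate form.

Apply L'Hôpital's rule: differentiate numerator and denominator separately.
  f(x) = 1 - cos(x)   ⇒   f'(x) = sin(x)
  g(x) = e^(x) - 1   ⇒   g'(x) = e^(x)
  lim(x→0) f'(x)/g'(x) = lim(x→0) (sin(x))/(e^(x))
  = 0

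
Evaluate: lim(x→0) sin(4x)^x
This is an exponential indeterminate form.

For exponential indeterminate forms, take the natural log:
  Let L = lim(x→0) sin(4x)^x
  Then ln(L) = lim(x→0) [exponent × ln(base)]
  Evaluate using L'Hôpital or standard limits, then exponentiate.
  L = 1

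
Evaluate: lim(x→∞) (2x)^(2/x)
This is an exponential indeterminate form.

For exponential indeterminate forms, take the natural log:
  Let L = lim(x→∞) (2x)^(2/x)
  Then ln(L) = lim(x→∞) [exponent × ln(base)]
  Evaluate using L'Hôpital or standard limits, then exponentiate.
  L = 1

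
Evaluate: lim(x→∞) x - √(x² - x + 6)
This is an ∞-∞ indeterminate form.

Combine fractions or rationalize to convert ∞-∞ to 0/0 form:
  lim(x→∞) x - √(x² - x + 6) = 1/2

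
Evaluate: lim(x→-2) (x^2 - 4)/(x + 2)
This is a standard limit.

Factor or rationalize the expression:
  lim(x→-2) (x^2 - 4)/(x + 2) = -4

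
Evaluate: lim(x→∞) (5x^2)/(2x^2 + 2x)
This is an ∞/∞ indeterminate form.

Apply L'Hôpital's rule: differentiate numerator and denominator separately.
  f(x) = 5·x^2   ⇒   f'(x) = 10·x
  g(x) = 2·x^2 + 2·x   ⇒   g'(x) = 4·x + 2
  lim(x→∞) f'(x)/g'(x) = lim(x→∞) (10·x)/(4·x + 2)
  = 5/2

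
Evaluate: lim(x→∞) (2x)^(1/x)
This is an exponential indeterminate form.

For exponential indeterminate forms, take the natural log:
  Let L = lim(x→∞) (2x)^(1/x)
  Then ln(L) = lim(x→∞) [exponent × ln(base)]
  Evaluate using L'Hôpital or standard limits, then exponentiate.
  L = 1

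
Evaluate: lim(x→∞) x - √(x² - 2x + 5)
This is an ∞-∞ indeterminate form.

Combine fractions or rationalize to convert ∞-∞ to 0/0 form:
  lim(x→∞) x - √(x² - 2x + 5) = 1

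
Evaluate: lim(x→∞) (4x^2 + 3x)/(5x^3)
This is an ∞/∞ indeterminate form.

Apply L'Hôpital's rule: differentiate numerator and denominator separately.
  f(x) = 4·x^2 + 3·x   ⇒   f'(x) = 8·x + 3
  g(x) = 5·x^3   ⇒   g'(x) = 15·x^2
  lim(x→∞) f'(x)/g'(x) = lim(x→∞) (8·x + 3)/(15·x^2)
  = 0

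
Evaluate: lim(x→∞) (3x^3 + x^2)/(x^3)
This is an ∞/∞ indeterminate form.

Apply L'Hôpital's rule: differentiate numerator and denominator separately.
  f(x) = 3·x^3 + x^2   ⇒   f'(x) = 9·x^2 + 2·x
  g(x) = x^3   ⇒   g'(x) = 3·x^2
  lim(x→∞) f'(x)/g'(x) = lim(x→∞) (9·x^2 + 2·x)/(3·x^2)
  = 3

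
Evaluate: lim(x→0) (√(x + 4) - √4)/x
This is a standard limit.

Factor or rationalize the expression:
  lim(x→0) (√(x + 4) - √4)/x = 1/4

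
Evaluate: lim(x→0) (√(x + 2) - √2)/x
This is a standard limit.

Factor or rationalize the expression:
  lim(x→0) (√(x + 2) - √2)/x = sqrt(2)/4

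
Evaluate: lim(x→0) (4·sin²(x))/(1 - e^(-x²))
This is a 0/0 indeterminate form.

Apply L'Hôpital's rule: differentiate numerator and denominator separately.
  f(x) = 4·sin(x)^2   ⇒   f'(x) = 8·sin(x)·cos(x)
  g(x) = 1 - e^(-x^2)   ⇒   g'(x) = 2·x·e^(-x^2)
  lim(x→0) f'(x)/g'(x) = lim(x→0) (8·sin(x)·cos(x))/(2·x·e^(-x^2))
  = 4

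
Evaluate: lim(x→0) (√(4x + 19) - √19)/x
This is a standard limit.

Factor or rationalize the expression:
  lim(x→0) (√(4x + 19) - √19)/x = 2·sqrt(19)/19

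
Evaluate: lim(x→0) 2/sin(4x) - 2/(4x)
This is an ∞-∞ indeterminate form.

Combine fractions or rationalize to convert ∞-∞ to 0/0 form:
  lim(x→0) 2/sin(4x) - 2/(4x) = 0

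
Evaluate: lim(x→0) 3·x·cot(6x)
This is a 0·∞ indeterminate form.

Rewrite 0·∞ as a quotient (0/0 or ∞/∞ form), then apply L'Hôpital's rule:
  lim(x→0) 3·x·cot(6x) = 1/2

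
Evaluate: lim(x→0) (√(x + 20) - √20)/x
This is a standard limit.

Factor or rationalize the expression:
  lim(x→0) (√(x + 20) - √20)/x = sqrt(5)/20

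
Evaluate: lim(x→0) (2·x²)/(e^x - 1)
This is a 0/0 indeterminate form.

Apply L'Hôpital's rule: differentiate numerator and denominator separately.
  f(x) = 2·x^2   ⇒   f'(x) = 4·x
  g(x) = e^(x) - 1   ⇒   g'(x) = e^(x)
  lim(x→0) f'(x)/g'(x) = lim(x→0) (4·x)/(e^(x))
  = 0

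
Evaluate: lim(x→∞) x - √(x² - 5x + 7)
This is an ∞-∞ indeterminate form.

Combine fractions or rationalize to convert ∞-∞ to 0/0 form:
  lim(x→∞) x - √(x² - 5x + 7) = 5/2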